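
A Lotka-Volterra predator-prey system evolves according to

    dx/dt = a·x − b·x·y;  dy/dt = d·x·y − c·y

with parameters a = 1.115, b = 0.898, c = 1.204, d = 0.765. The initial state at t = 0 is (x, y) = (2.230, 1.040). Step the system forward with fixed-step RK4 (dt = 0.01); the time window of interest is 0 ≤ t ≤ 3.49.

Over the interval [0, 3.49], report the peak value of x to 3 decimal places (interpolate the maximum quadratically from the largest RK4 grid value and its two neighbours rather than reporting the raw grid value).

max x = 2.301

t=0.000: state=(2.230, 1.040)
step 1 (dt=0.01): k1=(0.404, 0.522), k2=(0.399, 0.525), k3=(0.399, 0.525), k4=(0.394, 0.528); state += dt/6·(k1+2k2+2k3+k4)
t=0.010: state=(2.234, 1.045)
t=0.020: state=(2.238, 1.051)
t=0.030: state=(2.242, 1.056)
continuing one RK4 step at a time; state shown every 20 steps (Δt=0.2):
t=0.200: state=(2.289, 1.156)
t=0.400: state=(2.297, 1.291)
t=0.600: state=(2.247, 1.438)
t=0.800: state=(2.141, 1.582)
t=1.000: state=(1.991, 1.706)
t=1.200: state=(1.816, 1.795)
t=1.400: state=(1.637, 1.837)
t=1.600: state=(1.470, 1.831)
t=1.800: state=(1.328, 1.782)
t=2.000: state=(1.213, 1.701)
t=2.200: state=(1.127, 1.598)
t=2.400: state=(1.068, 1.486)
t=2.600: state=(1.033, 1.371)
t=2.800: state=(1.019, 1.260)
t=3.000: state=(1.025, 1.158)
t=3.200: state=(1.050, 1.067)
t=3.400: state=(1.091, 0.987)
t=3.490: state=(1.115, 0.956)
largest grid value and its neighbours: x(0.320)=2.30069, x(0.330)=2.30075, x(0.340)=2.30068
parabola through these three points peaks at t≈0.330 with x≈2.30075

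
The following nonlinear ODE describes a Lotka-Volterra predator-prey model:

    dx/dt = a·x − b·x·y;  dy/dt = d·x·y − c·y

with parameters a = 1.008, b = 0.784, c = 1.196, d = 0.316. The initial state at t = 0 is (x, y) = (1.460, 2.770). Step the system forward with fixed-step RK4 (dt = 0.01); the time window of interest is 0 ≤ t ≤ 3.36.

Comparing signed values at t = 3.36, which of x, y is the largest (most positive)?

largest component: x

t=0.000: state=(1.460, 2.770)
step 1 (dt=0.01): k1=(-1.699, -2.035), k2=(-1.678, -2.035), k3=(-1.678, -2.035), k4=(-1.656, -2.035); state += dt/6·(k1+2k2+2k3+k4)
t=0.010: state=(1.443, 2.750)
t=0.020: state=(1.427, 2.729)
t=0.030: state=(1.411, 2.709)
continuing one RK4 step at a time; state shown every 20 steps (Δt=0.2):
t=0.200: state=(1.194, 2.370)
t=0.400: state=(1.037, 2.001)
t=0.600: state=(0.952, 1.677)
t=0.800: state=(0.915, 1.400)
t=1.000: state=(0.916, 1.168)
t=1.200: state=(0.948, 0.975)
t=1.400: state=(1.008, 0.816)
t=1.600: state=(1.097, 0.687)
t=1.800: state=(1.215, 0.582)
t=2.000: state=(1.366, 0.497)
t=2.200: state=(1.555, 0.429)
t=2.400: state=(1.786, 0.375)
t=2.600: state=(2.067, 0.333)
t=2.800: state=(2.406, 0.302)
t=3.000: state=(2.813, 0.280)
t=3.200: state=(3.297, 0.268)
t=3.360: state=(3.747, 0.264)
compare at T: x=3.747, y=0.264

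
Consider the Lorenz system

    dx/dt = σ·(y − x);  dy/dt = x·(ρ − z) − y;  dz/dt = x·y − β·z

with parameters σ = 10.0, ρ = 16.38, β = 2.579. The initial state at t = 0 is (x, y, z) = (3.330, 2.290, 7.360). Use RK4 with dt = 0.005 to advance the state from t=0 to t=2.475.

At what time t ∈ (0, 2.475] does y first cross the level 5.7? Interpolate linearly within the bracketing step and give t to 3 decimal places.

t=0.000: state=(3.330, 2.290, 7.360)
step 1 (dt=0.005): k1=(-10.400, 27.747, -11.356), k2=(-9.446, 27.537, -11.113), k3=(-9.475, 27.557, -11.111), k4=(-8.548, 27.364, -10.869); state += dt/6·(k1+2k2+2k3+k4)
t=0.005: state=(3.283, 2.428, 7.304)
t=0.010: state=(3.244, 2.564, 7.251)
t=0.015: state=(3.214, 2.698, 7.201)
continuing one RK4 step at a time; state shown every 20 steps (Δt=0.1):
t=0.100: state=(3.667, 5.037, 6.774)
t=0.120: state=(3.973, 5.661, 6.832)
next step: t=0.125: state=(4.060, 5.824, 6.859) — y has crossed 5.7
linear interpolation between t=0.120 (5.66107) and t=0.125 (5.82383) → t≈0.121

t = 0.121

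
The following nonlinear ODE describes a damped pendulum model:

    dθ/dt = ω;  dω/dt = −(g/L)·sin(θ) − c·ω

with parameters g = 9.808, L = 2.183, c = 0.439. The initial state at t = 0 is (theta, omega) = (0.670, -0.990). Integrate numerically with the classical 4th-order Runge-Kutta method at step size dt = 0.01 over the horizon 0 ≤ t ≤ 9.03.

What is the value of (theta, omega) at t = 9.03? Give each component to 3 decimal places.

t=0.000: state=(0.670, -0.990)
step 1 (dt=0.01): k1=(-0.990, -2.355), k2=(-1.002, -2.333), k3=(-1.002, -2.333), k4=(-1.013, -2.310); state += dt/6·(k1+2k2+2k3+k4)
t=0.010: state=(0.660, -1.013)
t=0.020: state=(0.650, -1.036)
t=0.030: state=(0.639, -1.059)
continuing one RK4 step at a time; state shown every 50 steps (Δt=0.5):
t=0.500: state=(-0.005, -1.453)
t=1.000: state=(-0.542, -0.535)
t=1.500: state=(-0.497, 0.657)
t=2.000: state=(-0.022, 1.054)
t=2.500: state=(0.379, 0.423)
t=3.000: state=(0.360, -0.458)
t=3.500: state=(0.021, -0.761)
t=4.000: state=(-0.270, -0.312)
t=4.500: state=(-0.259, 0.329)
t=5.000: state=(-0.015, 0.548)
t=5.500: state=(0.195, 0.223)
t=6.000: state=(0.185, -0.240)
t=6.500: state=(0.008, -0.394)
t=7.000: state=(-0.141, -0.157)
t=7.500: state=(-0.132, 0.177)
t=8.000: state=(-0.004, 0.283)
t=8.500: state=(0.103, 0.109)
t=9.000: state=(0.094, -0.131)
t=9.030: state=(0.090, -0.141)

(theta, omega) = (0.090, -0.141)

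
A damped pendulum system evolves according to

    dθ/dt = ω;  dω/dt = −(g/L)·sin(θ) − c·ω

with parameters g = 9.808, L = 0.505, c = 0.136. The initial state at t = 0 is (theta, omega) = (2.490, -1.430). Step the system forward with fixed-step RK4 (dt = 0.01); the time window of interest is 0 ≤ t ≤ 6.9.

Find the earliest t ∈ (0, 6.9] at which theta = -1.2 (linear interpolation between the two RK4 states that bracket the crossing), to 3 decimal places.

t = 0.648

t=0.000: state=(2.490, -1.430)
step 1 (dt=0.01): k1=(-1.430, -11.584), k2=(-1.488, -11.686), k3=(-1.488, -11.691), k4=(-1.547, -11.797); state += dt/6·(k1+2k2+2k3+k4)
t=0.010: state=(2.475, -1.547)
t=0.020: state=(2.459, -1.666)
t=0.030: state=(2.442, -1.787)
continuing one RK4 step at a time; state shown every 25 steps (Δt=0.25):
t=0.250: state=(1.699, -5.217)
t=0.500: state=(-0.094, -8.203)
t=0.640: state=(-1.149, -6.506)
next step: t=0.650: state=(-1.213, -6.318) — theta has crossed -1.2
linear interpolation between t=0.640 (-1.14923) and t=0.650 (-1.21335) → t≈0.648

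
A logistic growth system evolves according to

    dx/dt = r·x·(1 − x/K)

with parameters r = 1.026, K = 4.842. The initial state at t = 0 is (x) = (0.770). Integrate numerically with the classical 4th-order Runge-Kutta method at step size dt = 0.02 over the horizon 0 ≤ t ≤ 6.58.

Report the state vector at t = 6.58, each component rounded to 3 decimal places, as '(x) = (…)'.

(x) = (4.812)

t=0.000: state=(0.770)
step 1 (dt=0.02): k1=(0.664), k2=(0.669), k3=(0.669), k4=(0.674); state += dt/6·(k1+2k2+2k3+k4)
t=0.020: state=(0.783)
t=0.040: state=(0.797)
t=0.060: state=(0.811)
continuing one RK4 step at a time; state shown every 25 steps (Δt=0.5):
t=0.500: state=(1.162)
t=1.000: state=(1.672)
t=1.500: state=(2.268)
t=2.000: state=(2.883)
t=2.500: state=(3.442)
t=3.000: state=(3.894)
t=3.500: state=(4.226)
t=4.000: state=(4.453)
t=4.500: state=(4.602)
t=5.000: state=(4.695)
t=5.500: state=(4.753)
t=6.000: state=(4.788)
t=6.500: state=(4.810)
t=6.580: state=(4.812)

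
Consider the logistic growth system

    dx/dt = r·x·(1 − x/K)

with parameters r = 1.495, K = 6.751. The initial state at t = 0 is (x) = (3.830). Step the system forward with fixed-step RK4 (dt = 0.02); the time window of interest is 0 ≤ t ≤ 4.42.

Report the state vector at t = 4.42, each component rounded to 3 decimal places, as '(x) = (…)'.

t=0.000: state=(3.830)
step 1 (dt=0.02): k1=(2.477), k2=(2.472), k3=(2.472), k4=(2.467); state += dt/6·(k1+2k2+2k3+k4)
t=0.020: state=(3.879)
t=0.040: state=(3.929)
t=0.060: state=(3.978)
continuing one RK4 step at a time; state shown every 10 steps (Δt=0.2):
t=0.200: state=(4.312)
t=0.400: state=(4.756)
t=0.600: state=(5.149)
t=0.800: state=(5.486)
t=1.000: state=(5.765)
t=1.200: state=(5.991)
t=1.400: state=(6.171)
t=1.600: state=(6.311)
t=1.800: state=(6.419)
t=2.000: state=(6.502)
t=2.200: state=(6.564)
t=2.400: state=(6.612)
t=2.600: state=(6.647)
t=2.800: state=(6.674)
t=3.000: state=(6.693)
t=3.200: state=(6.708)
t=3.400: state=(6.719)
t=3.600: state=(6.727)
t=3.800: state=(6.733)
t=4.000: state=(6.738)
t=4.200: state=(6.741)
t=4.400: state=(6.744)
t=4.420: state=(6.744)

(x) = (6.744)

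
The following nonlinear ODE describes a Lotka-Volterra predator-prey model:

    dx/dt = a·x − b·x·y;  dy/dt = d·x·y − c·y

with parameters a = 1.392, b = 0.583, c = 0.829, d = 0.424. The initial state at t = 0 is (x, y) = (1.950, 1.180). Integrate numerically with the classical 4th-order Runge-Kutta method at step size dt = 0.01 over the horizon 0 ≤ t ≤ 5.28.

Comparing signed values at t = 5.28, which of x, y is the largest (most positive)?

t=0.000: state=(1.950, 1.180)
step 1 (dt=0.01): k1=(1.373, -0.003), k2=(1.378, 0.001), k3=(1.378, 0.001), k4=(1.383, 0.004); state += dt/6·(k1+2k2+2k3+k4)
t=0.010: state=(1.964, 1.180)
t=0.020: state=(1.978, 1.180)
t=0.030: state=(1.992, 1.180)
continuing one RK4 step at a time; state shown every 20 steps (Δt=0.2):
t=0.200: state=(2.244, 1.194)
t=0.400: state=(2.573, 1.240)
t=0.600: state=(2.927, 1.327)
t=0.800: state=(3.288, 1.463)
t=1.000: state=(3.623, 1.662)
t=1.200: state=(3.883, 1.937)
t=1.400: state=(4.011, 2.296)
t=1.600: state=(3.955, 2.731)
t=1.800: state=(3.696, 3.205)
t=2.000: state=(3.272, 3.652)
t=2.200: state=(2.764, 3.997)
t=2.400: state=(2.261, 4.190)
t=2.600: state=(1.827, 4.219)
t=2.800: state=(1.483, 4.110)
t=3.000: state=(1.227, 3.904)
t=3.200: state=(1.044, 3.640)
t=3.400: state=(0.917, 3.350)
t=3.600: state=(0.834, 3.056)
t=3.800: state=(0.785, 2.773)
t=4.000: state=(0.762, 2.508)
t=4.200: state=(0.762, 2.266)
t=4.400: state=(0.783, 2.050)
t=4.600: state=(0.824, 1.859)
t=4.800: state=(0.885, 1.693)
t=5.000: state=(0.968, 1.551)
t=5.200: state=(1.075, 1.433)
t=5.280: state=(1.125, 1.392)
compare at T: x=1.125, y=1.392

largest component: y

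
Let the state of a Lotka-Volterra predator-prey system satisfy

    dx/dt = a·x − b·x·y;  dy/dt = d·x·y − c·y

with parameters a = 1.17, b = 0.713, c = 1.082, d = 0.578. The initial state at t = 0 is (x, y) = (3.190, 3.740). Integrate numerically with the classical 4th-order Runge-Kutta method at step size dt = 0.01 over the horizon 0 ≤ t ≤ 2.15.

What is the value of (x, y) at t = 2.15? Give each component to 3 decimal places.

(x, y) = (0.475, 1.241)

t=0.000: state=(3.190, 3.740)
step 1 (dt=0.01): k1=(-4.774, 2.849), k2=(-4.771, 2.808), k3=(-4.770, 2.808), k4=(-4.766, 2.767); state += dt/6·(k1+2k2+2k3+k4)
t=0.010: state=(3.142, 3.768)
t=0.020: state=(3.095, 3.795)
t=0.030: state=(3.047, 3.822)
continuing one RK4 step at a time; state shown every 10 steps (Δt=0.1):
t=0.100: state=(2.722, 3.981)
t=0.200: state=(2.290, 4.129)
t=0.300: state=(1.913, 4.183)
t=0.400: state=(1.597, 4.153)
t=0.500: state=(1.339, 4.056)
t=0.600: state=(1.133, 3.909)
t=0.700: state=(0.970, 3.727)
t=0.800: state=(0.842, 3.524)
t=0.900: state=(0.742, 3.311)
t=1.000: state=(0.663, 3.094)
t=1.100: state=(0.603, 2.880)
t=1.200: state=(0.556, 2.672)
t=1.300: state=(0.520, 2.474)
t=1.400: state=(0.494, 2.286)
t=1.500: state=(0.474, 2.110)
t=1.600: state=(0.461, 1.945)
t=1.700: state=(0.454, 1.793)
t=1.800: state=(0.451, 1.651)
t=1.900: state=(0.453, 1.521)
t=2.000: state=(0.459, 1.402)
t=2.100: state=(0.469, 1.292)
t=2.150: state=(0.475, 1.241)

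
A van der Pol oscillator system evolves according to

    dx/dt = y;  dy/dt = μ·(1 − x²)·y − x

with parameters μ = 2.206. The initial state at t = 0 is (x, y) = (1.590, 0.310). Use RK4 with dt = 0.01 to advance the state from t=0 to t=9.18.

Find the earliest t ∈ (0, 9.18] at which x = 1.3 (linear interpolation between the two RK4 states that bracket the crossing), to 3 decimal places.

t=0.000: state=(1.590, 0.310)
step 1 (dt=0.01): k1=(0.310, -2.635), k2=(0.297, -2.595), k3=(0.297, -2.596), k4=(0.284, -2.556); state += dt/6·(k1+2k2+2k3+k4)
t=0.010: state=(1.593, 0.284)
t=0.020: state=(1.596, 0.259)
t=0.030: state=(1.598, 0.234)
continuing one RK4 step at a time; state shown every 50 steps (Δt=0.5):
t=0.500: state=(1.542, -0.332)
t=1.000: state=(1.322, -0.540)
t=1.040: state=(1.300, -0.558)
next step: t=1.050: state=(1.295, -0.563) — x has crossed 1.3
linear interpolation between t=1.040 (1.30012) and t=1.050 (1.29451) → t≈1.040

t = 1.040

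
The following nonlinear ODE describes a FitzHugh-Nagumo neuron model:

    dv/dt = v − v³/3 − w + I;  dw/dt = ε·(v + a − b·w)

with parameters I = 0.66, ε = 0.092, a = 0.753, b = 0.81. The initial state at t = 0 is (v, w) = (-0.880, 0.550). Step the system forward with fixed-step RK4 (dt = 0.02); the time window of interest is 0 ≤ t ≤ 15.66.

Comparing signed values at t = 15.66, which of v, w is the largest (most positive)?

largest component: v

t=0.000: state=(-0.880, 0.550)
step 1 (dt=0.02): k1=(-0.543, -0.053), k2=(-0.544, -0.053), k3=(-0.544, -0.053), k4=(-0.544, -0.054); state += dt/6·(k1+2k2+2k3+k4)
t=0.020: state=(-0.891, 0.549)
t=0.040: state=(-0.902, 0.548)
t=0.060: state=(-0.913, 0.547)
continuing one RK4 step at a time; state shown every 50 steps (Δt=1):
t=1.000: state=(-1.360, 0.476)
t=2.000: state=(-1.534, 0.378)
t=3.000: state=(-1.528, 0.281)
t=4.000: state=(-1.475, 0.195)
t=5.000: state=(-1.411, 0.119)
t=6.000: state=(-1.344, 0.056)
t=7.000: state=(-1.273, 0.002)
t=8.000: state=(-1.199, -0.041)
t=9.000: state=(-1.120, -0.074)
t=10.000: state=(-1.034, -0.097)
t=11.000: state=(-0.934, -0.111)
t=12.000: state=(-0.812, -0.114)
t=13.000: state=(-0.642, -0.104)
t=14.000: state=(-0.357, -0.075)
t=15.000: state=(0.261, -0.010)
t=15.660: state=(1.015, 0.071)
compare at T: v=1.015, w=0.071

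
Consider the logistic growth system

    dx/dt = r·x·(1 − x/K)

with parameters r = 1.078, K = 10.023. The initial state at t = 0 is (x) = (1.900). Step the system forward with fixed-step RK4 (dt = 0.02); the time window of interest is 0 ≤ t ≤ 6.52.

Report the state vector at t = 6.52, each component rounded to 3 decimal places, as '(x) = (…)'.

t=0.000: state=(1.900)
step 1 (dt=0.02): k1=(1.660), k2=(1.671), k3=(1.671), k4=(1.682); state += dt/6·(k1+2k2+2k3+k4)
t=0.020: state=(1.933)
t=0.040: state=(1.967)
t=0.060: state=(2.002)
continuing one RK4 step at a time; state shown every 25 steps (Δt=0.5):
t=0.500: state=(2.869)
t=1.000: state=(4.083)
t=1.500: state=(5.422)
t=2.000: state=(6.704)
t=2.500: state=(7.777)
t=3.000: state=(8.578)
t=3.500: state=(9.126)
t=4.000: state=(9.480)
t=4.500: state=(9.699)
t=5.000: state=(9.831)
t=5.500: state=(9.910)
t=6.000: state=(9.957)
t=6.500: state=(9.984)
t=6.520: state=(9.985)

(x) = (9.985)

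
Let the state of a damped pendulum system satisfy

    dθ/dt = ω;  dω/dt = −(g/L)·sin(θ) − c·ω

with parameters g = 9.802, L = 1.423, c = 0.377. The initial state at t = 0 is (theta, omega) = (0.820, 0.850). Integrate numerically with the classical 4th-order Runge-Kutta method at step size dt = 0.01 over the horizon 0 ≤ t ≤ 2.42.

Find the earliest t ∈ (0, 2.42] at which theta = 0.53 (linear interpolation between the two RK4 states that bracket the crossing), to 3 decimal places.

t=0.000: state=(0.820, 0.850)
step 1 (dt=0.01): k1=(0.850, -5.357), k2=(0.823, -5.367), k3=(0.823, -5.366), k4=(0.796, -5.375); state += dt/6·(k1+2k2+2k3+k4)
t=0.010: state=(0.828, 0.796)
t=0.020: state=(0.836, 0.743)
t=0.030: state=(0.843, 0.689)
continuing one RK4 step at a time; state shown every 10 steps (Δt=0.1):
t=0.100: state=(0.878, 0.309)
t=0.200: state=(0.882, -0.225)
t=0.300: state=(0.834, -0.730)
t=0.400: state=(0.738, -1.183)
t=0.500: state=(0.600, -1.559)
t=0.540: state=(0.535, -1.683)
next step: t=0.550: state=(0.518, -1.711) — theta has crossed 0.53
linear interpolation between t=0.540 (0.53502) and t=0.550 (0.51804) → t≈0.543

t = 0.543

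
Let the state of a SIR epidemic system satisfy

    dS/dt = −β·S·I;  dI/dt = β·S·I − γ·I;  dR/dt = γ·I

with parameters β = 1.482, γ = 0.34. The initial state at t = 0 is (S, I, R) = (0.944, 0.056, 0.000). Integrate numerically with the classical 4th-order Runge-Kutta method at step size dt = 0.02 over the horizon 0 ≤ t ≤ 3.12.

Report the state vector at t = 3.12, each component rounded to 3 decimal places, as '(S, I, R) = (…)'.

(S, I, R) = (0.313, 0.434, 0.253)

t=0.000: state=(0.944, 0.056, 0.000)
step 1 (dt=0.02): k1=(-0.078, 0.059, 0.019), k2=(-0.079, 0.060, 0.019), k3=(-0.079, 0.060, 0.019), k4=(-0.080, 0.060, 0.019); state += dt/6·(k1+2k2+2k3+k4)
t=0.020: state=(0.942, 0.057, 0.000)
t=0.040: state=(0.941, 0.058, 0.001)
t=0.060: state=(0.939, 0.060, 0.001)
continuing one RK4 step at a time; state shown every 10 steps (Δt=0.2):
t=0.200: state=(0.927, 0.069, 0.004)
t=0.400: state=(0.906, 0.085, 0.009)
t=0.600: state=(0.881, 0.103, 0.016)
t=0.800: state=(0.852, 0.124, 0.024)
t=1.000: state=(0.818, 0.149, 0.033)
t=1.200: state=(0.780, 0.176, 0.044)
t=1.400: state=(0.737, 0.206, 0.057)
t=1.600: state=(0.690, 0.238, 0.072)
t=1.800: state=(0.640, 0.271, 0.089)
t=2.000: state=(0.587, 0.304, 0.109)
t=2.200: state=(0.534, 0.335, 0.131)
t=2.400: state=(0.482, 0.364, 0.154)
t=2.600: state=(0.431, 0.389, 0.180)
t=2.800: state=(0.383, 0.410, 0.207)
t=3.000: state=(0.338, 0.426, 0.236)
t=3.120: state=(0.313, 0.434, 0.253)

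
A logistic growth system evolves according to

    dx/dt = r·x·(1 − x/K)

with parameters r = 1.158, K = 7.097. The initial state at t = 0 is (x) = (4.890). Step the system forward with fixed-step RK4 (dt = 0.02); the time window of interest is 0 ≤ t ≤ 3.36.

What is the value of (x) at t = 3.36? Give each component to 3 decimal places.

(x) = (7.032)

t=0.000: state=(4.890)
step 1 (dt=0.02): k1=(1.761), k2=(1.753), k3=(1.753), k4=(1.745); state += dt/6·(k1+2k2+2k3+k4)
t=0.020: state=(4.925)
t=0.040: state=(4.960)
t=0.060: state=(4.994)
continuing one RK4 step at a time; state shown every 10 steps (Δt=0.2):
t=0.200: state=(5.226)
t=0.400: state=(5.527)
t=0.600: state=(5.792)
t=0.800: state=(6.021)
t=1.000: state=(6.216)
t=1.200: state=(6.380)
t=1.400: state=(6.516)
t=1.600: state=(6.628)
t=1.800: state=(6.720)
t=2.000: state=(6.794)
t=2.200: state=(6.855)
t=2.400: state=(6.904)
t=2.600: state=(6.943)
t=2.800: state=(6.974)
t=3.000: state=(6.999)
t=3.200: state=(7.019)
t=3.360: state=(7.032)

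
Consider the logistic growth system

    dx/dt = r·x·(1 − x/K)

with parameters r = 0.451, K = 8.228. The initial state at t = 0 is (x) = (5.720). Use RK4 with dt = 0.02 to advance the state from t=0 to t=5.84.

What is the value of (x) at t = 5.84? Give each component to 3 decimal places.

(x) = (7.977)

t=0.000: state=(5.720)
step 1 (dt=0.02): k1=(0.786), k2=(0.785), k3=(0.785), k4=(0.784); state += dt/6·(k1+2k2+2k3+k4)
t=0.020: state=(5.736)
t=0.040: state=(5.751)
t=0.060: state=(5.767)
continuing one RK4 step at a time; state shown every 10 steps (Δt=0.2):
t=0.200: state=(5.874)
t=0.400: state=(6.023)
t=0.600: state=(6.166)
t=0.800: state=(6.302)
t=1.000: state=(6.432)
t=1.200: state=(6.555)
t=1.400: state=(6.672)
t=1.600: state=(6.783)
t=1.800: state=(6.887)
t=2.000: state=(6.985)
t=2.200: state=(7.077)
t=2.400: state=(7.164)
t=2.600: state=(7.245)
t=2.800: state=(7.320)
t=3.000: state=(7.390)
t=3.200: state=(7.456)
t=3.400: state=(7.517)
t=3.600: state=(7.573)
t=3.800: state=(7.626)
t=4.000: state=(7.674)
t=4.200: state=(7.719)
t=4.400: state=(7.760)
t=4.600: state=(7.799)
t=4.800: state=(7.834)
t=5.000: state=(7.866)
t=5.200: state=(7.896)
t=5.400: state=(7.924)
t=5.600: state=(7.949)
t=5.800: state=(7.972)
t=5.840: state=(7.977)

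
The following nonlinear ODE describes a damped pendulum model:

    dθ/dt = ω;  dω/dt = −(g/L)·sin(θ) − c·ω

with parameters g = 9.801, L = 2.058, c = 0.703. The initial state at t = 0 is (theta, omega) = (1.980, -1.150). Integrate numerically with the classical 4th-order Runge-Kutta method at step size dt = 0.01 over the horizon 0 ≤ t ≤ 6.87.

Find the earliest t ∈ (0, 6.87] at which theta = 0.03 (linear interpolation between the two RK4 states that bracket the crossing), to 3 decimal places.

t=0.000: state=(1.980, -1.150)
step 1 (dt=0.01): k1=(-1.150, -3.561), k2=(-1.168, -3.559), k3=(-1.168, -3.559), k4=(-1.186, -3.558); state += dt/6·(k1+2k2+2k3+k4)
t=0.010: state=(1.968, -1.186)
t=0.020: state=(1.956, -1.221)
t=0.030: state=(1.944, -1.257)
continuing one RK4 step at a time; state shown every 25 steps (Δt=0.25):
t=0.250: state=(1.582, -2.022)
t=0.500: state=(0.982, -2.729)
t=0.750: state=(0.262, -2.906)
t=0.830: state=(0.034, -2.801)
next step: t=0.840: state=(0.006, -2.782) — theta has crossed 0.03
linear interpolation between t=0.830 (0.03357) and t=0.840 (0.00565) → t≈0.831

t = 0.831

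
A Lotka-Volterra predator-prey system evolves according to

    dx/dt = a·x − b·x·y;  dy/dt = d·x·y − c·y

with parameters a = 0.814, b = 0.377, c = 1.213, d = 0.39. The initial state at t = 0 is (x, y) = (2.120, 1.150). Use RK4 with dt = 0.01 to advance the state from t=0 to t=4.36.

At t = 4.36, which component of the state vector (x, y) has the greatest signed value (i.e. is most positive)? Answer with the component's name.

t=0.000: state=(2.120, 1.150)
step 1 (dt=0.01): k1=(0.807, -0.444), k2=(0.810, -0.441), k3=(0.810, -0.441), k4=(0.813, -0.439); state += dt/6·(k1+2k2+2k3+k4)
t=0.010: state=(2.128, 1.146)
t=0.020: state=(2.136, 1.141)
t=0.030: state=(2.144, 1.137)
continuing one RK4 step at a time; state shown every 20 steps (Δt=0.2):
t=0.200: state=(2.295, 1.072)
t=0.400: state=(2.497, 1.013)
t=0.600: state=(2.726, 0.974)
t=0.800: state=(2.983, 0.955)
t=1.000: state=(3.267, 0.956)
t=1.200: state=(3.575, 0.979)
t=1.400: state=(3.901, 1.028)
t=1.600: state=(4.236, 1.108)
t=1.800: state=(4.567, 1.226)
t=2.000: state=(4.871, 1.390)
t=2.200: state=(5.121, 1.611)
t=2.400: state=(5.282, 1.898)
t=2.600: state=(5.318, 2.253)
t=2.800: state=(5.200, 2.667)
t=3.000: state=(4.922, 3.108)
t=3.200: state=(4.509, 3.526)
t=3.400: state=(4.014, 3.858)
t=3.600: state=(3.502, 4.058)
t=3.800: state=(3.026, 4.105)
t=4.000: state=(2.620, 4.012)
t=4.200: state=(2.295, 3.811)
t=4.360: state=(2.090, 3.598)
compare at T: x=2.090, y=3.598

largest component: y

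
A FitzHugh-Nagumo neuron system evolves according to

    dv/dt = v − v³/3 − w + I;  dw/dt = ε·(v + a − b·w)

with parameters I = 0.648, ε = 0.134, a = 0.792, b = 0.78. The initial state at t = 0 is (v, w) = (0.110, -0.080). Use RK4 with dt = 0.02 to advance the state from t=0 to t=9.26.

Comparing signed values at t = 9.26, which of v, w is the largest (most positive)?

largest component: w

t=0.000: state=(0.110, -0.080)
step 1 (dt=0.02): k1=(0.838, 0.129), k2=(0.845, 0.130), k3=(0.845, 0.130), k4=(0.852, 0.131); state += dt/6·(k1+2k2+2k3+k4)
t=0.020: state=(0.127, -0.077)
t=0.040: state=(0.144, -0.075)
t=0.060: state=(0.162, -0.072)
continuing one RK4 step at a time; state shown every 25 steps (Δt=0.5):
t=0.500: state=(0.619, -0.001)
t=1.000: state=(1.233, 0.111)
t=1.500: state=(1.660, 0.254)
t=2.000: state=(1.801, 0.407)
t=2.500: state=(1.803, 0.556)
t=3.000: state=(1.760, 0.695)
t=3.500: state=(1.703, 0.825)
t=4.000: state=(1.641, 0.944)
t=4.500: state=(1.576, 1.052)
t=5.000: state=(1.508, 1.151)
t=5.500: state=(1.437, 1.240)
t=6.000: state=(1.363, 1.320)
t=6.500: state=(1.284, 1.391)
t=7.000: state=(1.198, 1.453)
t=7.500: state=(1.103, 1.506)
t=8.000: state=(0.994, 1.549)
t=8.500: state=(0.865, 1.583)
t=9.000: state=(0.703, 1.605)
t=9.260: state=(0.598, 1.612)
compare at T: v=0.598, w=1.612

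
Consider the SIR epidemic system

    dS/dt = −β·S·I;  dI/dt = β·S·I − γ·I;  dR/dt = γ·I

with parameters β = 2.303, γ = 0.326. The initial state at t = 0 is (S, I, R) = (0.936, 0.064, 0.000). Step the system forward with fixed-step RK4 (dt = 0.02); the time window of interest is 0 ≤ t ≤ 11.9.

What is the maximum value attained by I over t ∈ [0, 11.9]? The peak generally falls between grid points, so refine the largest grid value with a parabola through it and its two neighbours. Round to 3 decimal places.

t=0.000: state=(0.936, 0.064, 0.000)
step 1 (dt=0.02): k1=(-0.138, 0.117, 0.021), k2=(-0.140, 0.119, 0.021), k3=(-0.140, 0.119, 0.021), k4=(-0.143, 0.121, 0.022); state += dt/6·(k1+2k2+2k3+k4)
t=0.020: state=(0.933, 0.066, 0.000)
t=0.040: state=(0.930, 0.069, 0.001)
t=0.060: state=(0.927, 0.071, 0.001)
continuing one RK4 step at a time; state shown every 25 steps (Δt=0.5):
t=0.500: state=(0.832, 0.152, 0.017)
t=1.000: state=(0.644, 0.303, 0.053)
t=1.500: state=(0.410, 0.473, 0.117)
t=2.000: state=(0.223, 0.574, 0.203)
t=2.500: state=(0.113, 0.588, 0.299)
t=3.000: state=(0.059, 0.549, 0.392)
t=3.500: state=(0.032, 0.491, 0.477)
t=4.000: state=(0.019, 0.429, 0.552)
t=4.500: state=(0.012, 0.371, 0.617)
t=5.000: state=(0.008, 0.319, 0.673)
t=5.500: state=(0.006, 0.273, 0.721)
t=6.000: state=(0.004, 0.233, 0.763)
t=6.500: state=(0.003, 0.199, 0.798)
t=7.000: state=(0.003, 0.170, 0.828)
t=7.500: state=(0.002, 0.145, 0.853)
t=8.000: state=(0.002, 0.123, 0.875)
t=8.500: state=(0.002, 0.105, 0.894)
t=9.000: state=(0.002, 0.089, 0.909)
t=9.500: state=(0.001, 0.076, 0.923)
t=10.000: state=(0.001, 0.065, 0.934)
t=10.500: state=(0.001, 0.055, 0.944)
t=11.000: state=(0.001, 0.047, 0.952)
t=11.500: state=(0.001, 0.040, 0.959)
t=11.900: state=(0.001, 0.035, 0.964)
largest grid value and its neighbours: I(2.320)=0.59103, I(2.340)=0.59106, I(2.360)=0.59098
parabola through these three points peaks at t≈2.336 with I≈0.59106

max I = 0.591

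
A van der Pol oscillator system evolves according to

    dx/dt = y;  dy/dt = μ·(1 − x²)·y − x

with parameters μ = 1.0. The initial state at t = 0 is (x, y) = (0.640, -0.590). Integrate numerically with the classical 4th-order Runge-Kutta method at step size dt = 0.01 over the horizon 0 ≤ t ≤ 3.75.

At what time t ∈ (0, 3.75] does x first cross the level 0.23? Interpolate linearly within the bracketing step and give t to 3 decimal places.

t = 0.482

t=0.000: state=(0.640, -0.590)
step 1 (dt=0.01): k1=(-0.590, -0.988), k2=(-0.595, -0.991), k3=(-0.595, -0.991), k4=(-0.600, -0.993); state += dt/6·(k1+2k2+2k3+k4)
t=0.010: state=(0.634, -0.600)
t=0.020: state=(0.628, -0.610)
t=0.030: state=(0.622, -0.620)
continuing one RK4 step at a time; state shown every 20 steps (Δt=0.2):
t=0.200: state=(0.502, -0.798)
t=0.400: state=(0.319, -1.032)
t=0.480: state=(0.232, -1.134)
next step: t=0.490: state=(0.221, -1.147) — x has crossed 0.23
linear interpolation between t=0.480 (0.23244) and t=0.490 (0.22104) → t≈0.482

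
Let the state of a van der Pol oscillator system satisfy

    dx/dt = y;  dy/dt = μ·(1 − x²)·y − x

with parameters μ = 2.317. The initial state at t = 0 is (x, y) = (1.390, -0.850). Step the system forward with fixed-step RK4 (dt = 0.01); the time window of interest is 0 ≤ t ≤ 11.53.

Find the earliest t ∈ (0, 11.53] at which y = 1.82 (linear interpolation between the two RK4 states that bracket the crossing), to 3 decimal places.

t=0.000: state=(1.390, -0.850)
step 1 (dt=0.01): k1=(-0.850, 0.446), k2=(-0.848, 0.422), k3=(-0.848, 0.422), k4=(-0.846, 0.399); state += dt/6·(k1+2k2+2k3+k4)
t=0.010: state=(1.382, -0.846)
t=0.020: state=(1.373, -0.842)
t=0.030: state=(1.365, -0.839)
continuing one RK4 step at a time; state shown every 50 steps (Δt=0.5):
t=0.500: state=(0.948, -1.047)
t=1.000: state=(0.145, -2.555)
t=1.500: state=(-1.676, -2.771)
t=2.000: state=(-2.024, 0.173)
t=2.500: state=(-1.894, 0.300)
t=3.000: state=(-1.732, 0.349)
t=3.500: state=(-1.541, 0.423)
t=4.000: state=(-1.298, 0.563)
t=4.500: state=(-0.945, 0.912)
t=4.900: state=(-0.439, 1.785)
next step: t=4.910: state=(-0.421, 1.824) — y has crossed 1.82
linear interpolation between t=4.900 (1.78522) and t=4.910 (1.82359) → t≈4.909

t = 4.909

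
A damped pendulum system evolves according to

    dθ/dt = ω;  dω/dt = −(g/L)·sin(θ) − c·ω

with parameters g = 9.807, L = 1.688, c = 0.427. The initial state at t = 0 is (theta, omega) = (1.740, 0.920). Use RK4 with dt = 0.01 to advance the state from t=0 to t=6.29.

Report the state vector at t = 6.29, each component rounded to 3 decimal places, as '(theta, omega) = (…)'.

t=0.000: state=(1.740, 0.920)
step 1 (dt=0.01): k1=(0.920, -6.120), k2=(0.889, -6.102), k3=(0.889, -6.102), k4=(0.859, -6.085); state += dt/6·(k1+2k2+2k3+k4)
t=0.010: state=(1.749, 0.859)
t=0.020: state=(1.757, 0.798)
t=0.030: state=(1.765, 0.738)
continuing one RK4 step at a time; state shown every 25 steps (Δt=0.25):
t=0.250: state=(1.787, -0.516)
t=0.500: state=(1.491, -1.831)
t=0.750: state=(0.889, -2.914)
t=1.000: state=(0.097, -3.254)
t=1.250: state=(-0.646, -2.531)
t=1.500: state=(-1.117, -1.194)
t=1.750: state=(-1.238, 0.214)
t=2.000: state=(-1.025, 1.450)
t=2.250: state=(-0.546, 2.281)
t=2.500: state=(0.054, 2.376)
t=2.750: state=(0.575, 1.689)
t=3.000: state=(0.864, 0.587)
t=3.250: state=(0.867, -0.542)
t=3.500: state=(0.613, -1.430)
t=3.750: state=(0.193, -1.827)
t=4.000: state=(-0.247, -1.594)
t=4.250: state=(-0.562, -0.870)
t=4.500: state=(-0.667, 0.035)
t=4.750: state=(-0.553, 0.838)
t=5.000: state=(-0.275, 1.315)
t=5.250: state=(0.065, 1.322)
t=5.500: state=(0.349, 0.891)
t=5.750: state=(0.490, 0.221)
t=6.000: state=(0.460, -0.448)
t=6.250: state=(0.284, -0.912)
t=6.290: state=(0.246, -0.957)

(theta, omega) = (0.246, -0.957)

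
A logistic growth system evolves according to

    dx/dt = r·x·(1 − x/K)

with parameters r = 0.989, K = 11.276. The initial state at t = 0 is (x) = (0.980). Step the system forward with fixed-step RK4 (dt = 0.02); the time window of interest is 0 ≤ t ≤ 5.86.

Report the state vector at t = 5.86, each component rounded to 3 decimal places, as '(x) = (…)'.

(x) = (10.927)

t=0.000: state=(0.980)
step 1 (dt=0.02): k1=(0.885), k2=(0.892), k3=(0.892), k4=(0.900); state += dt/6·(k1+2k2+2k3+k4)
t=0.020: state=(0.998)
t=0.040: state=(1.016)
t=0.060: state=(1.034)
continuing one RK4 step at a time; state shown every 10 steps (Δt=0.2):
t=0.200: state=(1.172)
t=0.400: state=(1.397)
t=0.600: state=(1.657)
t=0.800: state=(1.957)
t=1.000: state=(2.298)
t=1.200: state=(2.681)
t=1.400: state=(3.105)
t=1.600: state=(3.570)
t=1.800: state=(4.069)
t=2.000: state=(4.596)
t=2.200: state=(5.143)
t=2.400: state=(5.699)
t=2.600: state=(6.254)
t=2.800: state=(6.797)
t=3.000: state=(7.319)
t=3.200: state=(7.811)
t=3.400: state=(8.267)
t=3.600: state=(8.683)
t=3.800: state=(9.057)
t=4.000: state=(9.388)
t=4.200: state=(9.679)
t=4.400: state=(9.931)
t=4.600: state=(10.149)
t=4.800: state=(10.334)
t=5.000: state=(10.491)
t=5.200: state=(10.624)
t=5.400: state=(10.735)
t=5.600: state=(10.829)
t=5.800: state=(10.906)
t=5.860: state=(10.927)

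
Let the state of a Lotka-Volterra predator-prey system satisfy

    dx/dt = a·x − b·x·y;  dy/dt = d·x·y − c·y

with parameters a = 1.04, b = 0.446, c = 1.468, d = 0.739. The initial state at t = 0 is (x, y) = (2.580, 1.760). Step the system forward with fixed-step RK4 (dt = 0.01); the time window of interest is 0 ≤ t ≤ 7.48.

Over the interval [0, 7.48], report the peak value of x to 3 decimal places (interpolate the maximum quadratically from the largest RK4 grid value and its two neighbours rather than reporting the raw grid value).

t=0.000: state=(2.580, 1.760)
step 1 (dt=0.01): k1=(0.658, 0.772), k2=(0.654, 0.778), k3=(0.654, 0.778), k4=(0.651, 0.784); state += dt/6·(k1+2k2+2k3+k4)
t=0.010: state=(2.587, 1.768)
t=0.020: state=(2.593, 1.776)
t=0.030: state=(2.599, 1.784)
continuing one RK4 step at a time; state shown every 25 steps (Δt=0.25):
t=0.250: state=(2.717, 1.991)
t=0.500: state=(2.776, 2.294)
t=0.750: state=(2.734, 2.649)
t=1.000: state=(2.587, 3.004)
t=1.250: state=(2.360, 3.290)
t=1.500: state=(2.100, 3.442)
t=1.750: state=(1.853, 3.434)
t=2.000: state=(1.651, 3.285)
t=2.250: state=(1.504, 3.043)
t=2.500: state=(1.411, 2.758)
t=2.750: state=(1.368, 2.468)
t=3.000: state=(1.368, 2.200)
t=3.250: state=(1.406, 1.968)
t=3.500: state=(1.481, 1.779)
t=3.750: state=(1.588, 1.636)
t=4.000: state=(1.726, 1.539)
t=4.250: state=(1.892, 1.489)
t=4.500: state=(2.080, 1.488)
t=4.750: state=(2.279, 1.542)
t=5.000: state=(2.475, 1.658)
t=5.250: state=(2.642, 1.844)
t=5.500: state=(2.752, 2.104)
t=5.750: state=(2.772, 2.432)
t=6.000: state=(2.687, 2.795)
t=6.250: state=(2.503, 3.132)
t=6.500: state=(2.256, 3.370)
t=6.750: state=(1.997, 3.457)
t=7.000: state=(1.766, 3.389)
t=7.250: state=(1.585, 3.197)
t=7.480: state=(1.468, 2.954)
largest grid value and its neighbours: x(0.520)=2.77691, x(0.530)=2.77696, x(0.540)=2.77684
parabola through these three points peaks at t≈0.528 with x≈2.77696

max x = 2.777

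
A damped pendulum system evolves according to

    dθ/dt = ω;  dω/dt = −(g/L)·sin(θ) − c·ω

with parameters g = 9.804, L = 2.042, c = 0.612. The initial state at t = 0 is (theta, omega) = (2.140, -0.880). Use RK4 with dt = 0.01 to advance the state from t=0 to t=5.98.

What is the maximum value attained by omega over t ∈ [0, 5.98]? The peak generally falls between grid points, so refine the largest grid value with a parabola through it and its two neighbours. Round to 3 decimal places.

max omega = 1.955

t=0.000: state=(2.140, -0.880)
step 1 (dt=0.01): k1=(-0.880, -3.506), k2=(-0.898, -3.506), k3=(-0.898, -3.506), k4=(-0.915, -3.507); state += dt/6·(k1+2k2+2k3+k4)
t=0.010: state=(2.131, -0.915)
t=0.020: state=(2.122, -0.950)
t=0.030: state=(2.112, -0.985)
continuing one RK4 step at a time; state shown every 20 steps (Δt=0.2):
t=0.200: state=(1.893, -1.588)
t=0.400: state=(1.504, -2.295)
t=0.600: state=(0.983, -2.878)
t=0.800: state=(0.377, -3.105)
t=1.000: state=(-0.223, -2.806)
t=1.200: state=(-0.715, -2.064)
t=1.400: state=(-1.035, -1.125)
t=1.600: state=(-1.165, -0.183)
t=1.800: state=(-1.115, 0.664)
t=2.000: state=(-0.910, 1.357)
t=2.200: state=(-0.588, 1.816)
t=2.400: state=(-0.205, 1.952)
t=2.600: state=(0.170, 1.737)
t=2.800: state=(0.471, 1.243)
t=3.000: state=(0.657, 0.608)
t=3.200: state=(0.713, -0.042)
t=3.400: state=(0.646, -0.611)
t=3.600: state=(0.479, -1.027)
t=3.800: state=(0.250, -1.231)
t=4.000: state=(0.003, -1.199)
t=4.200: state=(-0.216, -0.960)
t=4.400: state=(-0.372, -0.581)
t=4.600: state=(-0.445, -0.148)
t=4.800: state=(-0.433, 0.258)
t=5.000: state=(-0.348, 0.576)
t=5.200: state=(-0.211, 0.760)
t=5.400: state=(-0.054, 0.791)
t=5.600: state=(0.095, 0.678)
t=5.800: state=(0.210, 0.458)
t=5.980: state=(0.271, 0.212)
largest grid value and its neighbours: omega(2.370)=1.95492, omega(2.380)=1.95500, omega(2.390)=1.95418
parabola through these three points peaks at t≈2.376 with omega≈1.95508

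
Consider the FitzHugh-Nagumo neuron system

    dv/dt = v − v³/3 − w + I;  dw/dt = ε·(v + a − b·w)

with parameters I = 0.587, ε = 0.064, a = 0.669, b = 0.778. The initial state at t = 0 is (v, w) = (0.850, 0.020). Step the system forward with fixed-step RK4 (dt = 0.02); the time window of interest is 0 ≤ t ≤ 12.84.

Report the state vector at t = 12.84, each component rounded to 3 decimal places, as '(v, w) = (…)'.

(v, w) = (1.131, 1.341)

t=0.000: state=(0.850, 0.020)
step 1 (dt=0.02): k1=(1.212, 0.096), k2=(1.215, 0.097), k3=(1.215, 0.097), k4=(1.217, 0.098); state += dt/6·(k1+2k2+2k3+k4)
t=0.020: state=(0.874, 0.022)
t=0.040: state=(0.899, 0.024)
t=0.060: state=(0.923, 0.026)
continuing one RK4 step at a time; state shown every 25 steps (Δt=0.5):
t=0.500: state=(1.426, 0.077)
t=1.000: state=(1.759, 0.147)
t=1.500: state=(1.861, 0.223)
t=2.000: state=(1.870, 0.297)
t=2.500: state=(1.852, 0.370)
t=3.000: state=(1.826, 0.440)
t=3.500: state=(1.797, 0.508)
t=4.000: state=(1.768, 0.573)
t=4.500: state=(1.738, 0.635)
t=5.000: state=(1.708, 0.695)
t=5.500: state=(1.677, 0.753)
t=6.000: state=(1.646, 0.808)
t=6.500: state=(1.615, 0.861)
t=7.000: state=(1.583, 0.911)
t=7.500: state=(1.551, 0.959)
t=8.000: state=(1.518, 1.005)
t=8.500: state=(1.484, 1.049)
t=9.000: state=(1.450, 1.091)
t=9.500: state=(1.414, 1.131)
t=10.000: state=(1.377, 1.168)
t=10.500: state=(1.339, 1.203)
t=11.000: state=(1.299, 1.237)
t=11.500: state=(1.258, 1.268)
t=12.000: state=(1.213, 1.297)
t=12.500: state=(1.165, 1.324)
t=12.840: state=(1.131, 1.341)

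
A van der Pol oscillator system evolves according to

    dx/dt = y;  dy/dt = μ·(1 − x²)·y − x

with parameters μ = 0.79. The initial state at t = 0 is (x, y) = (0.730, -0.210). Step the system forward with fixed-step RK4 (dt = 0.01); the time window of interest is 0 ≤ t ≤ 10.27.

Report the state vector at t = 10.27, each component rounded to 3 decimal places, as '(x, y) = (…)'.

(x, y) = (-0.815, 1.402)

t=0.000: state=(0.730, -0.210)
step 1 (dt=0.01): k1=(-0.210, -0.807), k2=(-0.214, -0.808), k3=(-0.214, -0.808), k4=(-0.218, -0.809); state += dt/6·(k1+2k2+2k3+k4)
t=0.010: state=(0.728, -0.218)
t=0.020: state=(0.726, -0.226)
t=0.030: state=(0.723, -0.234)
continuing one RK4 step at a time; state shown every 50 steps (Δt=0.5):
t=0.500: state=(0.521, -0.631)
t=1.000: state=(0.091, -1.097)
t=1.500: state=(-0.562, -1.456)
t=2.000: state=(-1.238, -1.079)
t=2.500: state=(-1.541, -0.139)
t=3.000: state=(-1.433, 0.514)
t=3.500: state=(-1.059, 0.980)
t=4.000: state=(-0.432, 1.569)
t=4.500: state=(0.538, 2.261)
t=5.000: state=(1.582, 1.539)
t=5.500: state=(1.940, 0.030)
t=6.000: state=(1.774, -0.591)
t=6.500: state=(1.393, -0.931)
t=7.000: state=(0.825, -1.380)
t=7.500: state=(-0.041, -2.128)
t=8.000: state=(-1.221, -2.269)
t=8.500: state=(-1.946, -0.552)
t=9.000: state=(-1.935, 0.415)
t=9.500: state=(-1.627, 0.783)
t=10.000: state=(-1.155, 1.129)
t=10.270: state=(-0.815, 1.402)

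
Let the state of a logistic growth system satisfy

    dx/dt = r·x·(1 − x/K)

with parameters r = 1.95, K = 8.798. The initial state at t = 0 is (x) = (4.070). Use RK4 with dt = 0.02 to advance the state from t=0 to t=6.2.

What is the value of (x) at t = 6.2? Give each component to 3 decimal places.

t=0.000: state=(4.070)
step 1 (dt=0.02): k1=(4.265), k2=(4.271), k3=(4.271), k4=(4.276); state += dt/6·(k1+2k2+2k3+k4)
t=0.020: state=(4.155)
t=0.040: state=(4.241)
t=0.060: state=(4.327)
continuing one RK4 step at a time; state shown every 25 steps (Δt=0.5):
t=0.500: state=(6.117)
t=1.000: state=(7.550)
t=1.500: state=(8.282)
t=2.000: state=(8.596)
t=2.500: state=(8.721)
t=3.000: state=(8.769)
t=3.500: state=(8.787)
t=4.000: state=(8.794)
t=4.500: state=(8.796)
t=5.000: state=(8.797)
t=5.500: state=(8.798)
t=6.000: state=(8.798)
t=6.200: state=(8.798)

(x) = (8.798)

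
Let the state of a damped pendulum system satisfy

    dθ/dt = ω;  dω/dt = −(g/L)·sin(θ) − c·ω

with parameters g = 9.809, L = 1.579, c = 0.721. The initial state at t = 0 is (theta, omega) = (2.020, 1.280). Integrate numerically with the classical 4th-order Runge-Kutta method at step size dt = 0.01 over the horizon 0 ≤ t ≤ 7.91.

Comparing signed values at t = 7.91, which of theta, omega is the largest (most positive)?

largest component: omega

t=0.000: state=(2.020, 1.280)
step 1 (dt=0.01): k1=(1.280, -6.519), k2=(1.247, -6.478), k3=(1.248, -6.478), k4=(1.215, -6.438); state += dt/6·(k1+2k2+2k3+k4)
t=0.010: state=(2.032, 1.215)
t=0.020: state=(2.044, 1.151)
t=0.030: state=(2.056, 1.088)
continuing one RK4 step at a time; state shown every 50 steps (Δt=0.5):
t=0.500: state=(1.966, -1.357)
t=1.000: state=(0.732, -3.349)
t=1.500: state=(-0.779, -2.025)
t=2.000: state=(-1.052, 0.833)
t=2.500: state=(-0.206, 2.126)
t=3.000: state=(0.601, 0.777)
t=3.500: state=(0.511, -0.988)
t=4.000: state=(-0.111, -1.168)
t=4.500: state=(-0.420, 0.015)
t=5.000: state=(-0.165, 0.825)
t=5.500: state=(0.199, 0.461)
t=6.000: state=(0.227, -0.315)
t=6.500: state=(-0.011, -0.500)
t=7.000: state=(-0.164, -0.059)
t=7.500: state=(-0.084, 0.316)
t=7.910: state=(0.046, 0.265)
compare at T: theta=0.046, omega=0.265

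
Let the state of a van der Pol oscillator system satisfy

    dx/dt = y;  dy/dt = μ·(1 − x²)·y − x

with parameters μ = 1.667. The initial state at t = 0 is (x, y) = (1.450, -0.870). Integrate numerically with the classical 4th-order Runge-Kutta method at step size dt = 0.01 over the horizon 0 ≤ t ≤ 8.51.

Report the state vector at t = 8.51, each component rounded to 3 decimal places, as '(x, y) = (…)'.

(x, y) = (-0.322, -2.948)

t=0.000: state=(1.450, -0.870)
step 1 (dt=0.01): k1=(-0.870, 0.149), k2=(-0.869, 0.134), k3=(-0.869, 0.134), k4=(-0.869, 0.119); state += dt/6·(k1+2k2+2k3+k4)
t=0.010: state=(1.441, -0.869)
t=0.020: state=(1.433, -0.868)
t=0.030: state=(1.424, -0.867)
continuing one RK4 step at a time; state shown every 50 steps (Δt=0.5):
t=0.500: state=(0.982, -1.095)
t=1.000: state=(0.222, -2.165)
t=1.500: state=(-1.300, -3.235)
t=2.000: state=(-2.033, -0.106)
t=2.500: state=(-1.925, 0.366)
t=3.000: state=(-1.715, 0.468)
t=3.500: state=(-1.451, 0.598)
t=4.000: state=(-1.095, 0.865)
t=4.500: state=(-0.513, 1.598)
t=5.000: state=(0.712, 3.353)
t=5.500: state=(1.942, 0.810)
t=6.000: state=(1.966, -0.301)
t=6.500: state=(1.775, -0.441)
t=7.000: state=(1.528, -0.556)
t=7.500: state=(1.203, -0.770)
t=8.000: state=(0.705, -1.316)
t=8.500: state=(-0.293, -2.907)
t=8.510: state=(-0.322, -2.948)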